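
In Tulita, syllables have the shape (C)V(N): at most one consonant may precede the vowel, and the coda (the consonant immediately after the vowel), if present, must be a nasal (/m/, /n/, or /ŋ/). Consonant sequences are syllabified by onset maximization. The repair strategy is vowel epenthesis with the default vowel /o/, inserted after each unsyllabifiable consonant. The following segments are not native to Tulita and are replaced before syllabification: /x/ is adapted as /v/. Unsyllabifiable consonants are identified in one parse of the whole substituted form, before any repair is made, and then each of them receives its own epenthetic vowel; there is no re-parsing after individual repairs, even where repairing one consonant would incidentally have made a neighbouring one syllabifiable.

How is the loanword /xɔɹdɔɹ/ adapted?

Substitution: /x/ → /v/, giving /vɔɹdɔɹ/.
Under (C)V(N), the unsyllabifiable consonants are /ɹ/, /ɹ/ (only a nasal (/m/, /n/, or /ŋ/) is licensed in coda position; onsets are limited to one consonant).
Inserting the epenthetic vowel yields /ɹ/ → /ɹo/, /ɹ/ → /ɹo/.

vɔɹodɔɹo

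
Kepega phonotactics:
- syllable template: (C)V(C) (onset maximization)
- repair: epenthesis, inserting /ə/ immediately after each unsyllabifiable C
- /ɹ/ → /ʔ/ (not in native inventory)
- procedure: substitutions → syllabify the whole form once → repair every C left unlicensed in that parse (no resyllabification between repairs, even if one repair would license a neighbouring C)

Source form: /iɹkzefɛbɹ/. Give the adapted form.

Substitution: /ɹ/ → /ʔ/, giving /iʔkzefɛbʔ/.
Syllabifying with onset maximization leaves /k/, /ʔ/ stranded (at most one coda consonant is licensed; onsets are limited to one consonant).
Inserting the epenthetic vowel yields /k/ → /kə/, /ʔ/ → /ʔə/.

iʔkəzefɛbʔə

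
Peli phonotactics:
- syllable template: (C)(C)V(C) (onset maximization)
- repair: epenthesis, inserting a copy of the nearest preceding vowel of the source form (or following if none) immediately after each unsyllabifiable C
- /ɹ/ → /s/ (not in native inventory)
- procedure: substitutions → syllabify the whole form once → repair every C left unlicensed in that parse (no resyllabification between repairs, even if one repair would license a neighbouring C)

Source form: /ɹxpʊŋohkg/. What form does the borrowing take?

Substitution: /ɹ/ → /s/, giving /sxpʊŋohkg/.
Syllabifying with onset maximization leaves /s/, /k/, /g/ stranded (at most one coda consonant is licensed; onsets may contain at most 2 consonants).
Inserting the epenthetic vowel yields /s/ → /sʊ/, /k/ → /ko/, /g/ → /go/.

sʊxpʊŋohkogo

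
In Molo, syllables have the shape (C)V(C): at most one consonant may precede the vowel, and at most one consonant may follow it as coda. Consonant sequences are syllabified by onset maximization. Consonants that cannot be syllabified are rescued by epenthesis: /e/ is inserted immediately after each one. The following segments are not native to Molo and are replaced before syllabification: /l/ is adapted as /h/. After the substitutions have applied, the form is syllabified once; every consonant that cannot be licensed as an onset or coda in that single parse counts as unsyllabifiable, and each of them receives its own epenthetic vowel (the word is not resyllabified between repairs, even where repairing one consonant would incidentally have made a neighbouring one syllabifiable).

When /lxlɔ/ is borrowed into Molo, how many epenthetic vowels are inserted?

2

After substitution the input is /hxhɔ/.
The unsyllabifiable consonants are /h/, /x/; each receives one epenthetic vowel.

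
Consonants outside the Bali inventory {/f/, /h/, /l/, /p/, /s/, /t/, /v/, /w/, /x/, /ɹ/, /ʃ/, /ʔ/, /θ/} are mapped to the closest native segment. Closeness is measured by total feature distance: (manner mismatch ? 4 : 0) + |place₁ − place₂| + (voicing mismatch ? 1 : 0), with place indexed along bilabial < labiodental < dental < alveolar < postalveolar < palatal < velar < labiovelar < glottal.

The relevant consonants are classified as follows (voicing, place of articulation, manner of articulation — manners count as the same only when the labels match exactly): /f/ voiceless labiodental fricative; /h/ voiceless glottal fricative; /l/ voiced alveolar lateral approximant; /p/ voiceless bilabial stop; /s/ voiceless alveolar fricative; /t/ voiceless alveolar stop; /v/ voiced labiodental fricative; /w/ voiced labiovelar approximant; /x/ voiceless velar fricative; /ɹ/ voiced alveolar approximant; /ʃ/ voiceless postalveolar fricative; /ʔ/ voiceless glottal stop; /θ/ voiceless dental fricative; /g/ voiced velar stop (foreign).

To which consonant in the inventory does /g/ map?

/ʔ/ is closest: same manner (stop), place distance 2 (velar→glottal), voicing differs (+1); total 3. Next closest is /t/ at distance 4.

ʔ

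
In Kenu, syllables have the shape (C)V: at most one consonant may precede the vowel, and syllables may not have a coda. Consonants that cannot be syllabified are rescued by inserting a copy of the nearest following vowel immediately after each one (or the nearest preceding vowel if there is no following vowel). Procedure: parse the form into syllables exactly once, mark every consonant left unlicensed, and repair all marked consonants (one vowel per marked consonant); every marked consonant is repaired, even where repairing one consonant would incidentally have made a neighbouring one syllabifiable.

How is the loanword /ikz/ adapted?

Under (C)V, the unsyllabifiable consonants are /k/, /z/ (no codas are permitted; onsets are limited to one consonant).
Epenthesis after each stranded consonant: /k/ → /ki/, /z/ → /zi/.

ikizi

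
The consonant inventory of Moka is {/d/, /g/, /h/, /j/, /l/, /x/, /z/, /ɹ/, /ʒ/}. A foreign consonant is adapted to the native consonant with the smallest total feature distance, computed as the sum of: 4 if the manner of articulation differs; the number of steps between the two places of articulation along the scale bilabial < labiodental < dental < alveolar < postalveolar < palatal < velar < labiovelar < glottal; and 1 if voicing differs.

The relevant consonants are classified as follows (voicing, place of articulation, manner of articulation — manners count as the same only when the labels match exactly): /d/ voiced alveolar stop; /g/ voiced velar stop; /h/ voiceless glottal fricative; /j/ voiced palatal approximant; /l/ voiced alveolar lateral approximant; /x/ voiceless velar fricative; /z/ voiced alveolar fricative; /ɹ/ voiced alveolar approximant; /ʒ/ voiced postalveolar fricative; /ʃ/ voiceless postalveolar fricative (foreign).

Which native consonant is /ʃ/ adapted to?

ʒ

/ʒ/ is closest: same manner (fricative), place distance 0 (postalveolar→postalveolar), voicing differs (+1); total 1. Next closest is /x/ at distance 2.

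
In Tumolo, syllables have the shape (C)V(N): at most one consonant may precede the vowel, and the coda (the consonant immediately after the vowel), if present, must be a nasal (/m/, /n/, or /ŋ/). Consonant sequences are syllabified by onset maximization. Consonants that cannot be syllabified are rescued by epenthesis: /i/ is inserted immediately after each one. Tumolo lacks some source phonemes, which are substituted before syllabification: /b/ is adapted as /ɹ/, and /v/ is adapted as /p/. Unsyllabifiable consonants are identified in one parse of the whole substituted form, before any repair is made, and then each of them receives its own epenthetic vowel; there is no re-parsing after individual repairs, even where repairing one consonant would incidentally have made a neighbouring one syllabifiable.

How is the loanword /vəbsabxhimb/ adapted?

Substitution: /v/ → /p/, /b/ → /ɹ/, giving /pəɹsaɹxhimɹ/.
Under (C)V(N), the unsyllabifiable consonants are /ɹ/, /ɹ/, /x/, /ɹ/ (only a nasal (/m/, /n/, or /ŋ/) is licensed in coda position; onsets are limited to one consonant).
Epenthesis after each stranded consonant: /ɹ/ → /ɹi/, /ɹ/ → /ɹi/, /x/ → /xi/, /ɹ/ → /ɹi/.

pəɹisaɹixihimɹi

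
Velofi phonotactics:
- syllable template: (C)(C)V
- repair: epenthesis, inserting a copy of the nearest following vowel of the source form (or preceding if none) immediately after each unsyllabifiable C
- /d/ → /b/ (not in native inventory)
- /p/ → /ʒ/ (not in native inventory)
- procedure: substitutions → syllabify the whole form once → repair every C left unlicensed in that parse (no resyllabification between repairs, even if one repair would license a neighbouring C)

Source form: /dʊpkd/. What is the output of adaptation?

Substitution: /d/ → /b/, /p/ → /ʒ/, giving /bʊʒkb/.
Under (C)(C)V, the unsyllabifiable consonants are /ʒ/, /k/, /b/ (no codas are permitted; onsets may contain at most 2 consonants).
Epenthesis after each stranded consonant: /ʒ/ → /ʒʊ/, /k/ → /kʊ/, /b/ → /bʊ/.

bʊʒʊkʊbʊ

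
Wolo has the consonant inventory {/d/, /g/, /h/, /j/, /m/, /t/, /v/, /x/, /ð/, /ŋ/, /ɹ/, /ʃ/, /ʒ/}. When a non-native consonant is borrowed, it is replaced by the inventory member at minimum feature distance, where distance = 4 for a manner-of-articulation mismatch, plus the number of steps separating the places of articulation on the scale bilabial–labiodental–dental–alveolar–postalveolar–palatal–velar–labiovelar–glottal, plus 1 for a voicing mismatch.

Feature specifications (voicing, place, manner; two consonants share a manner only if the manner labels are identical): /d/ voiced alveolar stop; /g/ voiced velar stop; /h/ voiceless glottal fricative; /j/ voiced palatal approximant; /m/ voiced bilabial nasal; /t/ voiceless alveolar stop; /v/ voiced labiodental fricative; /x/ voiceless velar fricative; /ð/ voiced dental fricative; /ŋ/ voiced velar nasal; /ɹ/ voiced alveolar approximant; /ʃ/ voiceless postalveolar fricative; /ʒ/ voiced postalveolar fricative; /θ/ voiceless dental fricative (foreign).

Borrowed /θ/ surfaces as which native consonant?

/ð/ is closest: same manner (fricative), place distance 0 (dental→dental), voicing differs (+1); total 1. Next closest is /v/ at distance 2.

ð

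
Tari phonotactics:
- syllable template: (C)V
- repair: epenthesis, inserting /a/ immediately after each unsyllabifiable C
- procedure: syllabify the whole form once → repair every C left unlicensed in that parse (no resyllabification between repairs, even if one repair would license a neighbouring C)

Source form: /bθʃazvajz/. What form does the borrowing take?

Syllabifying with onset maximization leaves /b/, /θ/, /z/, /j/, /z/ stranded (no codas are permitted; onsets are limited to one consonant).
Epenthesis after each stranded consonant: /b/ → /ba/, /θ/ → /θa/, /z/ → /za/, /j/ → /ja/, /z/ → /za/.

baθaʃazavajaza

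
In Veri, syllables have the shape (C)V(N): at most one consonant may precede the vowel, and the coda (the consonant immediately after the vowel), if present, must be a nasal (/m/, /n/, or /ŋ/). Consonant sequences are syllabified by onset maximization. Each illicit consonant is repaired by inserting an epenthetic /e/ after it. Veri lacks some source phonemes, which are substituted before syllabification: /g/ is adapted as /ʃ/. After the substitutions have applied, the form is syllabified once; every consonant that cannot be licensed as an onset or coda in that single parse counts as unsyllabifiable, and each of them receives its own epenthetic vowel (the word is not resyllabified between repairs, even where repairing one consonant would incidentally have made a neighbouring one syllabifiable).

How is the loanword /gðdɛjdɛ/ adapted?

Substitution: /g/ → /ʃ/, giving /ʃðdɛjdɛ/.
Under (C)V(N), the unsyllabifiable consonants are /ʃ/, /ð/, /j/ (only a nasal (/m/, /n/, or /ŋ/) is licensed in coda position; onsets are limited to one consonant).
Inserting the epenthetic vowel yields /ʃ/ → /ʃe/, /ð/ → /ðe/, /j/ → /je/.

ʃeðedɛjedɛ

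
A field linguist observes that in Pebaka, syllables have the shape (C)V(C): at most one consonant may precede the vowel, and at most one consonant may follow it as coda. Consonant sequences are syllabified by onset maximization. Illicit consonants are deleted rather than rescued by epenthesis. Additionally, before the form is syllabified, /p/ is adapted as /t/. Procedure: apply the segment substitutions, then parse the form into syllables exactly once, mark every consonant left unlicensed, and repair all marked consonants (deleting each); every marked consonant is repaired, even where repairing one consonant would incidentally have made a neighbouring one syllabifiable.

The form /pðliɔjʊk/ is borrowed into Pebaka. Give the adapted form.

Substitution: /p/ → /t/, giving /tðliɔjʊk/.
Under (C)V(C), the unsyllabifiable consonants are /t/, /ð/ (at most one coda consonant is licensed; onsets are limited to one consonant).
Deletion applies to /t/, /ð/.

liɔjʊk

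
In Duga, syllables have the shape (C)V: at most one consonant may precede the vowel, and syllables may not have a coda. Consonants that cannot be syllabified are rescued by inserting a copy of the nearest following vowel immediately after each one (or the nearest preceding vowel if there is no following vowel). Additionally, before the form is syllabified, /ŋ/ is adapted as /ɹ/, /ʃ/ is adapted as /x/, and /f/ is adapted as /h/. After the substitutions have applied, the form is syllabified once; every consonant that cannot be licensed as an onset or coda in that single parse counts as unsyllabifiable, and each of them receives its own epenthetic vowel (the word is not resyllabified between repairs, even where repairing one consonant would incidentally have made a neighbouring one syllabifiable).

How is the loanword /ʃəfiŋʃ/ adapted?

Substitution: /ʃ/ → /x/, /f/ → /h/, /ŋ/ → /ɹ/, giving /xəhiɹx/.
Syllabifying with onset maximization leaves /ɹ/, /x/ stranded (no codas are permitted; onsets are limited to one consonant).
Each unlicensed consonant becomes the onset of a new syllable: /ɹ/ → /ɹi/, /x/ → /xi/.

xəhiɹixi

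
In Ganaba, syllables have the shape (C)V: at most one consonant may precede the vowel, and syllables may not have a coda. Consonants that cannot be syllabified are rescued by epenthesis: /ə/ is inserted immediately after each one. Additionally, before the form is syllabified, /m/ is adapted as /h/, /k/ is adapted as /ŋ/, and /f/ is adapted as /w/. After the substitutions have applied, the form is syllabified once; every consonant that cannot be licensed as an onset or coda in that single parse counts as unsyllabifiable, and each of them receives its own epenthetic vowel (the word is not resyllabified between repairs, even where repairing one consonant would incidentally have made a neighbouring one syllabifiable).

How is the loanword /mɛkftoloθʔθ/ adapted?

hɛŋəwətoloθəʔəθə

Substitution: /m/ → /h/, /k/ → /ŋ/, /f/ → /w/, giving /hɛŋwtoloθʔθ/.
Under (C)V, the unsyllabifiable consonants are /ŋ/, /w/, /θ/, /ʔ/, /θ/ (no codas are permitted; onsets are limited to one consonant).
Inserting the epenthetic vowel yields /ŋ/ → /ŋə/, /w/ → /wə/, /θ/ → /θə/, /ʔ/ → /ʔə/, /θ/ → /θə/.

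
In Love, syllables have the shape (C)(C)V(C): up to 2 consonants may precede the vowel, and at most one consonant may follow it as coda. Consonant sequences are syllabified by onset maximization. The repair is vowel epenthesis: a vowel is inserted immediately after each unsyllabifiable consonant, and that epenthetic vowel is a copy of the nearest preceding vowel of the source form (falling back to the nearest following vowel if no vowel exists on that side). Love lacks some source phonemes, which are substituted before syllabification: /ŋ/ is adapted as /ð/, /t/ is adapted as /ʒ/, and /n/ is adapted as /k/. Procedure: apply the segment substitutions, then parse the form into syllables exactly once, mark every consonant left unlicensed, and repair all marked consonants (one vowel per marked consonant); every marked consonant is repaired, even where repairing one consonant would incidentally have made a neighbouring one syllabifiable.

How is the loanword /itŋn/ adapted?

Substitution: /t/ → /ʒ/, /ŋ/ → /ð/, /n/ → /k/, giving /iʒðk/.
Syllabifying with onset maximization leaves /ð/, /k/ stranded (at most one coda consonant is licensed; onsets may contain at most 2 consonants).
Inserting the epenthetic vowel yields /ð/ → /ði/, /k/ → /ki/.

iʒðiki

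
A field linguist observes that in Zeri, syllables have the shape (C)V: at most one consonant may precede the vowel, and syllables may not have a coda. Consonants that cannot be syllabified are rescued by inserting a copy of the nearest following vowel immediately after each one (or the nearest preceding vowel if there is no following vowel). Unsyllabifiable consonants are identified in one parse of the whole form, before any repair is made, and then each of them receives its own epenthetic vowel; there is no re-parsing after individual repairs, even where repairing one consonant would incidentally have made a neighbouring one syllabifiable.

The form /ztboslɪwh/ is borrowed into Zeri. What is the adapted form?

zotobosɪlɪwɪhɪ

The consonants /z/, /t/, /s/, /w/, /h/ cannot be parsed into a legal (C)V syllable (no codas are permitted; onsets are limited to one consonant).
Inserting the epenthetic vowel yields /z/ → /zo/, /t/ → /to/, /s/ → /sɪ/, /w/ → /wɪ/, /h/ → /hɪ/.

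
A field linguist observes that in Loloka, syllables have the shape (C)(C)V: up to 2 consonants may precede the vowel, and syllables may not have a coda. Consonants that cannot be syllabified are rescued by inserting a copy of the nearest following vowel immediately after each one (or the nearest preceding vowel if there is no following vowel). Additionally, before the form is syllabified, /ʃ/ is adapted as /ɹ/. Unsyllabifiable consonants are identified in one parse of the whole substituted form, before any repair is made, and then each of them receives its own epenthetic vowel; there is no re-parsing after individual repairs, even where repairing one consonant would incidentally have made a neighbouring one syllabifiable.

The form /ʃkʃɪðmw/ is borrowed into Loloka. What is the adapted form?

ɹɪkɹɪðɪmɪwɪ

Substitution: /ʃ/ → /ɹ/, giving /ɹkɹɪðmw/.
Syllabifying with onset maximization leaves /ɹ/, /ð/, /m/, /w/ stranded (no codas are permitted; onsets may contain at most 2 consonants).
Inserting the epenthetic vowel yields /ɹ/ → /ɹɪ/, /ð/ → /ðɪ/, /m/ → /mɪ/, /w/ → /wɪ/.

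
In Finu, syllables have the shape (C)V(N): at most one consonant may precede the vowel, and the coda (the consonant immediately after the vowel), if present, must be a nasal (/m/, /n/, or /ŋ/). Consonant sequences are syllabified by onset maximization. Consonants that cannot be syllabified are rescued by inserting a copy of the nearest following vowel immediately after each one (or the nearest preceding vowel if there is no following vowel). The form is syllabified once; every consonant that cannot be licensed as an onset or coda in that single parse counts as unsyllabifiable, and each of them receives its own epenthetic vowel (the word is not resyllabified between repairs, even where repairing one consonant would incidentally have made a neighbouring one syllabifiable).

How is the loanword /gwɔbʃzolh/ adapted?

gɔwɔboʃozoloho

Syllabifying with onset maximization leaves /g/, /b/, /ʃ/, /l/, /h/ stranded (only a nasal (/m/, /n/, or /ŋ/) is licensed in coda position; onsets are limited to one consonant).
Epenthesis after each stranded consonant: /g/ → /gɔ/, /b/ → /bo/, /ʃ/ → /ʃo/, /l/ → /lo/, /h/ → /ho/.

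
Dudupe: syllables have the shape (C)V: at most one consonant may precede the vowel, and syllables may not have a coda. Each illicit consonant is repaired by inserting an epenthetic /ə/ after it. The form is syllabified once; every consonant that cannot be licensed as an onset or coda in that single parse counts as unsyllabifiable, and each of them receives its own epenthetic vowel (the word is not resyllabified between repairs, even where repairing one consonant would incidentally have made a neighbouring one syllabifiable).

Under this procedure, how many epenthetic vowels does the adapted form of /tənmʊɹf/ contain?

3

The unsyllabifiable consonants are /n/, /ɹ/, /f/; each receives one epenthetic vowel.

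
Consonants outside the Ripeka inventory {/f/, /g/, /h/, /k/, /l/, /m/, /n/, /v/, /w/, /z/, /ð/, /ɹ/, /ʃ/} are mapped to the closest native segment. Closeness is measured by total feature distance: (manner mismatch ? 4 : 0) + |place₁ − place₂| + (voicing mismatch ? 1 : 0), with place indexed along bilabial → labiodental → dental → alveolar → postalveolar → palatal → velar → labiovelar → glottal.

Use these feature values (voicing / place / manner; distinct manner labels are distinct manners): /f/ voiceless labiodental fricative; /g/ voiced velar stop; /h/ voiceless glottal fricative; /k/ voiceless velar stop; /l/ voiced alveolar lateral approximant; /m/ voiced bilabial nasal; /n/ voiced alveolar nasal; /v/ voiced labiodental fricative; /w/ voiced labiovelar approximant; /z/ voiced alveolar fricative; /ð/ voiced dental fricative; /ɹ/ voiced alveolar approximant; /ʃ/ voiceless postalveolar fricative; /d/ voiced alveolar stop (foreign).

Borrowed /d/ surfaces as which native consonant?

g

/g/ is closest: same manner (stop), place distance 3 (alveolar→velar), same voicing; total 3. Next closest is /k/ at distance 4.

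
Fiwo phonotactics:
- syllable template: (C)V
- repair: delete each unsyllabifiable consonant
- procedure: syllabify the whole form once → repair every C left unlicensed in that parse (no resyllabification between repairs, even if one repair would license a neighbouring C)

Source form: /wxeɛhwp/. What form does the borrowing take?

xeɛ

The consonants /w/, /h/, /w/, /p/ cannot be parsed into a legal (C)V syllable (no codas are permitted; onsets are limited to one consonant).
Each unlicensed consonant is deleted: /w/, /h/, /w/, /p/.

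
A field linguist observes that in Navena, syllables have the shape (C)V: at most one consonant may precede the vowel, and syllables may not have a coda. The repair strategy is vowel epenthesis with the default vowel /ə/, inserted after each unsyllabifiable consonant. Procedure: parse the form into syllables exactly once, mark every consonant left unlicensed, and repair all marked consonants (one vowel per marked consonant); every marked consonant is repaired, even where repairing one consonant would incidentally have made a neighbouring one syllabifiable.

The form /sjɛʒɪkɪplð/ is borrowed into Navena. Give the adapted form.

Syllabifying with onset maximization leaves /s/, /p/, /l/, /ð/ stranded (no codas are permitted; onsets are limited to one consonant).
Inserting the epenthetic vowel yields /s/ → /sə/, /p/ → /pə/, /l/ → /lə/, /ð/ → /ðə/.

səjɛʒɪkɪpələðə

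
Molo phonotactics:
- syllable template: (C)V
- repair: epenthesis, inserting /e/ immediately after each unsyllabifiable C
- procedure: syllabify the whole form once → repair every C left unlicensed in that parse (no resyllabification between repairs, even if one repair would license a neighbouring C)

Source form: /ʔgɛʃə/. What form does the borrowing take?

ʔegɛʃə

The consonants /ʔ/ cannot be parsed into a legal (C)V syllable (no codas are permitted; onsets are limited to one consonant).
Epenthesis after each stranded consonant: /ʔ/ → /ʔe/.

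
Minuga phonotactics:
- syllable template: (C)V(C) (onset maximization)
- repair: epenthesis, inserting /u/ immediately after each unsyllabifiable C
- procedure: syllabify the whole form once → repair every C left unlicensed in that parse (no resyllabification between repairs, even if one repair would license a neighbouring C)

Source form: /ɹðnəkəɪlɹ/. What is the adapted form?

ɹuðunəkəɪlɹu

The consonants /ɹ/, /ð/, /ɹ/ cannot be parsed into a legal (C)V(C) syllable (at most one coda consonant is licensed; onsets are limited to one consonant).
Each unlicensed consonant becomes the onset of a new syllable: /ɹ/ → /ɹu/, /ð/ → /ðu/, /ɹ/ → /ɹu/.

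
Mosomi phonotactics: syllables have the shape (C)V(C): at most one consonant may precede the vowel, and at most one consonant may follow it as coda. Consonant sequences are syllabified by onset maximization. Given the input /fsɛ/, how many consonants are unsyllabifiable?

Syllabifying with onset maximization leaves /f/ stranded (at most one coda consonant is licensed; onsets are limited to one consonant).

1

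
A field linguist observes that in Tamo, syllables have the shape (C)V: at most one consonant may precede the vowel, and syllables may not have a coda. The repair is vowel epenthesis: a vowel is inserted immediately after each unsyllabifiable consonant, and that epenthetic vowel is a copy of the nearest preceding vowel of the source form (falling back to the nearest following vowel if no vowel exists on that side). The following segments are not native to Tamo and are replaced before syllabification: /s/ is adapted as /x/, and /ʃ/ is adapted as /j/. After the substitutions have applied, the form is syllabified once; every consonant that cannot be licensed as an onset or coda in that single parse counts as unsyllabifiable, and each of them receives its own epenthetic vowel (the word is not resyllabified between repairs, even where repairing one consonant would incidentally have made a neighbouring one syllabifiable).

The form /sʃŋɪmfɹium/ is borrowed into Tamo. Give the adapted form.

Substitution: /s/ → /x/, /ʃ/ → /j/, giving /xjŋɪmfɹium/.
Under (C)V, the unsyllabifiable consonants are /x/, /j/, /m/, /f/, /m/ (no codas are permitted; onsets are limited to one consonant).
Each unlicensed consonant becomes the onset of a new syllable: /x/ → /xɪ/, /j/ → /jɪ/, /m/ → /mɪ/, /f/ → /fɪ/, /m/ → /mu/.

xɪjɪŋɪmɪfɪɹiumu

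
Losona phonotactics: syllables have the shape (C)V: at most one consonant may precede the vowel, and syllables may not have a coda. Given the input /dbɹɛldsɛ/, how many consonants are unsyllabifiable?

Syllabifying with onset maximization leaves /d/, /b/, /l/, /d/ stranded (no codas are permitted; onsets are limited to one consonant).

4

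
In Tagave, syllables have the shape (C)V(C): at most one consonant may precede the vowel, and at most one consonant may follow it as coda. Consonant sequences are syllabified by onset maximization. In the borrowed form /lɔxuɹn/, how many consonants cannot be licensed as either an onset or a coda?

Syllabifying with onset maximization leaves /n/ stranded (at most one coda consonant is licensed; onsets are limited to one consonant).

1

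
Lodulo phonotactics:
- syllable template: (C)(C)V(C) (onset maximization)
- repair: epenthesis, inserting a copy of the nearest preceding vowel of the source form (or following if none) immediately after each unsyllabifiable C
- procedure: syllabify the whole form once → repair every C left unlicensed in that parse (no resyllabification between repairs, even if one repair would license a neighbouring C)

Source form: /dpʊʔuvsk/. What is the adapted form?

dpʊʔuvsuku

Syllabifying with onset maximization leaves /s/, /k/ stranded (at most one coda consonant is licensed; onsets may contain at most 2 consonants).
Epenthesis after each stranded consonant: /s/ → /su/, /k/ → /ku/.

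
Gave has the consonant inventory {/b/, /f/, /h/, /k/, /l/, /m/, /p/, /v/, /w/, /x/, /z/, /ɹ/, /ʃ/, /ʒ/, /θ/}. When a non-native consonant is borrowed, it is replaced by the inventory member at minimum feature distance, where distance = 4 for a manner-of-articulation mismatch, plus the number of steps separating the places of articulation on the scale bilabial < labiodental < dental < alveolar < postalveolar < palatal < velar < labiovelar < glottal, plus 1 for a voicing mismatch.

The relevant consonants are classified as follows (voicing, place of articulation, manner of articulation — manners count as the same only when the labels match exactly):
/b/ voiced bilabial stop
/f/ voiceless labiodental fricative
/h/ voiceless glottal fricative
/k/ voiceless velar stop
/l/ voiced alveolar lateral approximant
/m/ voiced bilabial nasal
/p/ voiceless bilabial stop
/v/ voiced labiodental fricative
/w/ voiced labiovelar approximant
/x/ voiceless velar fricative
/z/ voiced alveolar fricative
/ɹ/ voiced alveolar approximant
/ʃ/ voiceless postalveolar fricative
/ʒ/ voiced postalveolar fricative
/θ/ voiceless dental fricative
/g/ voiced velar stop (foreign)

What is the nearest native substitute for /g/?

k

/k/ is closest: same manner (stop), place distance 0 (velar→velar), voicing differs (+1); total 1. Next closest is /w/ at distance 5.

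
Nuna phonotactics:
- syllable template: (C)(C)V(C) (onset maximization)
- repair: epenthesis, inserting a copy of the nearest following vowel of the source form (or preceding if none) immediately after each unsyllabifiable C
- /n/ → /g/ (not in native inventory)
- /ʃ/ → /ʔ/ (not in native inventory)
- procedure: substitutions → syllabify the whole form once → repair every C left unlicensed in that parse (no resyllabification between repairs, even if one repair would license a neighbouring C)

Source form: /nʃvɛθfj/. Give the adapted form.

Substitution: /n/ → /g/, /ʃ/ → /ʔ/, giving /gʔvɛθfj/.
Under (C)(C)V(C), the unsyllabifiable consonants are /g/, /f/, /j/ (at most one coda consonant is licensed; onsets may contain at most 2 consonants).
Inserting the epenthetic vowel yields /g/ → /gɛ/, /f/ → /fɛ/, /j/ → /jɛ/.

gɛʔvɛθfɛjɛ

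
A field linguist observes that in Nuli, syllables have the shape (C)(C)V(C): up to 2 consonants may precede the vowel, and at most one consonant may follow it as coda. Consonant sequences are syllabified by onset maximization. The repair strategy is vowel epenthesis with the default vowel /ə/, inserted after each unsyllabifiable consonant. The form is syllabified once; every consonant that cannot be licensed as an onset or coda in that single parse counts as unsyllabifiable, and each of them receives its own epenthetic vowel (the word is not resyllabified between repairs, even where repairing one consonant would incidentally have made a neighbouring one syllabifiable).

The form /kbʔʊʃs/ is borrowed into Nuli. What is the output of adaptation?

Syllabifying with onset maximization leaves /k/, /s/ stranded (at most one coda consonant is licensed; onsets may contain at most 2 consonants).
Each unlicensed consonant becomes the onset of a new syllable: /k/ → /kə/, /s/ → /sə/.

kəbʔʊʃsə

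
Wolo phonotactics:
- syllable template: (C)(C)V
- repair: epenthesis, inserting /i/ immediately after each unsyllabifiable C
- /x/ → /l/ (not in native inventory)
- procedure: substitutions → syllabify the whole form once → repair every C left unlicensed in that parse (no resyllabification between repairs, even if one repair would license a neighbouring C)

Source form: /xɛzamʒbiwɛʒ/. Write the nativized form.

Substitution: /x/ → /l/, giving /lɛzamʒbiwɛʒ/.
Syllabifying with onset maximization leaves /m/, /ʒ/ stranded (no codas are permitted; onsets may contain at most 2 consonants).
Epenthesis after each stranded consonant: /m/ → /mi/, /ʒ/ → /ʒi/.

lɛzamiʒbiwɛʒi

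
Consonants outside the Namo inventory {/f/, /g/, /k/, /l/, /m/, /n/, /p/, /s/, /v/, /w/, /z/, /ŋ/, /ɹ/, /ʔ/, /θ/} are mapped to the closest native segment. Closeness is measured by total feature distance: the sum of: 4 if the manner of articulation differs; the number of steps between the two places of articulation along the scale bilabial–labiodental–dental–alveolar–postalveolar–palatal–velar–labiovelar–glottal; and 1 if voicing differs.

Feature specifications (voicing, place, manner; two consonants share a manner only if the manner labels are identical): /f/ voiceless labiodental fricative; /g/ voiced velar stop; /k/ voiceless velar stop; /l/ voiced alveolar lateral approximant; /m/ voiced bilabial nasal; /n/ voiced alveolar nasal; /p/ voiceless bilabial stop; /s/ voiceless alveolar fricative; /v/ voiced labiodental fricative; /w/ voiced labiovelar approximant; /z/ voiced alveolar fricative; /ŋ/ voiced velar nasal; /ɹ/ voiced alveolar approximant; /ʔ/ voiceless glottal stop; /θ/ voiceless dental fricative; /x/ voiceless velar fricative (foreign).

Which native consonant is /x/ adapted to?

/s/ is closest: same manner (fricative), place distance 3 (velar→alveolar), same voicing; total 3. Next closest is /k/ at distance 4.

s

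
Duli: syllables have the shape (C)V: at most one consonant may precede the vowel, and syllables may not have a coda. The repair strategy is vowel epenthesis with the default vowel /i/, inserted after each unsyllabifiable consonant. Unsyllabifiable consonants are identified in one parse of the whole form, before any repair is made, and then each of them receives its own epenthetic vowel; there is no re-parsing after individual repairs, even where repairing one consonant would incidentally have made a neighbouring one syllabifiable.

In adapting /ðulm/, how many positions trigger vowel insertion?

2

The unsyllabifiable consonants are /l/, /m/; each receives one epenthetic vowel.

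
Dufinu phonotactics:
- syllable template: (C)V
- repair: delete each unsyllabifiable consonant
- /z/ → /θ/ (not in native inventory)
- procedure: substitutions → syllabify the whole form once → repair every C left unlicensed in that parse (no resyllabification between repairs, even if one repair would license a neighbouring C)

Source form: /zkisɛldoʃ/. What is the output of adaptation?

Substitution: /z/ → /θ/, giving /θkisɛldoʃ/.
Under (C)V, the unsyllabifiable consonants are /θ/, /l/, /ʃ/ (no codas are permitted; onsets are limited to one consonant).
Deleting the stranded consonants removes /θ/, /l/, /ʃ/.

kisɛdo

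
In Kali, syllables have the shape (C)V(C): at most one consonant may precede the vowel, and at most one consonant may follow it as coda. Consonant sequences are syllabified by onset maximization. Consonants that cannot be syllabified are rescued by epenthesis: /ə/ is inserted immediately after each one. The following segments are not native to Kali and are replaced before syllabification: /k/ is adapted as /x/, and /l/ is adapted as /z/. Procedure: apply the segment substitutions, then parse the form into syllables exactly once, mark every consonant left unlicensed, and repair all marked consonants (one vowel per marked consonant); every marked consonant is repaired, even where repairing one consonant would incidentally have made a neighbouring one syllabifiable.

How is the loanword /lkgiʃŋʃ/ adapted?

zəxəgiʃŋəʃə

Substitution: /l/ → /z/, /k/ → /x/, giving /zxgiʃŋʃ/.
Under (C)V(C), the unsyllabifiable consonants are /z/, /x/, /ŋ/, /ʃ/ (at most one coda consonant is licensed; onsets are limited to one consonant).
Inserting the epenthetic vowel yields /z/ → /zə/, /x/ → /xə/, /ŋ/ → /ŋə/, /ʃ/ → /ʃə/.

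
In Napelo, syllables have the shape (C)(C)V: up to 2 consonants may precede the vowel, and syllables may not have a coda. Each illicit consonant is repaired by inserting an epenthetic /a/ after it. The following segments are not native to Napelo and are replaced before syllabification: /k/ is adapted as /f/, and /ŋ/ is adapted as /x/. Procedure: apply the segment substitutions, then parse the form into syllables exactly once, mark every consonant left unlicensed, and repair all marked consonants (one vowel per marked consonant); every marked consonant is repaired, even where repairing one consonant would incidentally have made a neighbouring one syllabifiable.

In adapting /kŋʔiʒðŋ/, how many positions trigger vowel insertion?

After substitution the input is /fxʔiʒðx/.
The unsyllabifiable consonants are /f/, /ʒ/, /ð/, /x/; each receives one epenthetic vowel.

4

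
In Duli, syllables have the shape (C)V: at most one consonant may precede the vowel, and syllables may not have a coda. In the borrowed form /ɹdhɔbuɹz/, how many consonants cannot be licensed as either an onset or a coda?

Under (C)V, the unsyllabifiable consonants are /ɹ/, /d/, /ɹ/, /z/ (no codas are permitted; onsets are limited to one consonant).

4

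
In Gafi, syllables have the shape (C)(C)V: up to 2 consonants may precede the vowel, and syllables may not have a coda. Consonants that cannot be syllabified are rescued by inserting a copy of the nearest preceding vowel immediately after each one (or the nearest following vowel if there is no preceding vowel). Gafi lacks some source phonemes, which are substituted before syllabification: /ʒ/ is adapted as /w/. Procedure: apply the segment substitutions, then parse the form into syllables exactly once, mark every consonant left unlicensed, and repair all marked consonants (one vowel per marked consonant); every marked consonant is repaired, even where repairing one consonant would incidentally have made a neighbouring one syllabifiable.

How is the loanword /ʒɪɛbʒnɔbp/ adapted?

Substitution: /ʒ/ → /w/, giving /wɪɛbwnɔbp/.
Under (C)(C)V, the unsyllabifiable consonants are /b/, /b/, /p/ (no codas are permitted; onsets may contain at most 2 consonants).
Epenthesis after each stranded consonant: /b/ → /bɛ/, /b/ → /bɔ/, /p/ → /pɔ/.

wɪɛbɛwnɔbɔpɔ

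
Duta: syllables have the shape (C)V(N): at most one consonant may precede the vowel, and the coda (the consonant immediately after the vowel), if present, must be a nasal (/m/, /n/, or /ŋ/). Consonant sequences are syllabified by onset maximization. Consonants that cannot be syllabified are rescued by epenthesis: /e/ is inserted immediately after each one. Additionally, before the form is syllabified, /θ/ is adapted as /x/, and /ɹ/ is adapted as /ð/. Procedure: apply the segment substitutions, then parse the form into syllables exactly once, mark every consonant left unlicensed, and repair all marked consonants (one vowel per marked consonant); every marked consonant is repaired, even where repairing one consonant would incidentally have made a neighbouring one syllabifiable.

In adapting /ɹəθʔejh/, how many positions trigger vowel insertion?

3

After substitution the input is /ðəxʔejh/.
The unsyllabifiable consonants are /x/, /j/, /h/; each receives one epenthetic vowel.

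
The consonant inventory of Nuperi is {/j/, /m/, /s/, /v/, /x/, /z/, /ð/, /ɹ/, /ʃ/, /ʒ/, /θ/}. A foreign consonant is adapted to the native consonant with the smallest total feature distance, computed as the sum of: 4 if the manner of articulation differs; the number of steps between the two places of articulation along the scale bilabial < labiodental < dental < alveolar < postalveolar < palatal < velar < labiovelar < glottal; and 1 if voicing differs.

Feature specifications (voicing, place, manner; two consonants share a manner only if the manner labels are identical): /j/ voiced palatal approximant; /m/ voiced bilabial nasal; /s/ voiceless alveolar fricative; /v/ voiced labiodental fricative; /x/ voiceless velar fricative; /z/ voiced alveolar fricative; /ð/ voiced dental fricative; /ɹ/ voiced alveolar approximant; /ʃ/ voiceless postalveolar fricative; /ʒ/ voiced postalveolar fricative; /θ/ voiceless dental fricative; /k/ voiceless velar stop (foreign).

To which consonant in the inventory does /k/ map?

x

/x/ is closest: manner differs (stop→fricative, +4), place distance 0 (velar→velar), same voicing; total 4. Next closest is /j/ at distance 6.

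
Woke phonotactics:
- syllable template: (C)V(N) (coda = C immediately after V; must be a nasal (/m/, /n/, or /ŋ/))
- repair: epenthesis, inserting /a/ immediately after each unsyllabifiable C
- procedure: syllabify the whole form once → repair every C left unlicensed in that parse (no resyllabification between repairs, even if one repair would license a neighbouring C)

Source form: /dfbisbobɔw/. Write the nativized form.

dafabisabobɔwa

Under (C)V(N), the unsyllabifiable consonants are /d/, /f/, /s/, /w/ (only a nasal (/m/, /n/, or /ŋ/) is licensed in coda position; onsets are limited to one consonant).
Epenthesis after each stranded consonant: /d/ → /da/, /f/ → /fa/, /s/ → /sa/, /w/ → /wa/.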